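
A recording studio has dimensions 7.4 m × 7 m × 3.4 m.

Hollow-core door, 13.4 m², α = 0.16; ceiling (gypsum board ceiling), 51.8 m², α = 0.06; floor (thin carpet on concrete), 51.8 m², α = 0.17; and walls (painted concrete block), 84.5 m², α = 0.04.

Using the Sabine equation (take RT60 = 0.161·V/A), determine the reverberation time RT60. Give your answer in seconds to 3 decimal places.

Summing Sᵢαᵢ: 2.144 + 3.108 + 8.806 + 3.380 → A = 17.438 sabins.
Room volume: 176.12 m³.
T = 0.161 V/A = 0.161·176.12/17.438 = 1.626 s.

1.626 sec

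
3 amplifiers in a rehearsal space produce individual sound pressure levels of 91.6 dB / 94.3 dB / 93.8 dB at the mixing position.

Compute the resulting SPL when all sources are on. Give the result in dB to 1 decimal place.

Converting to relative power and adding: 10^(91.6/10) + 10^(94.3/10) + 10^(93.8/10) = 6.536e+09.
Back to dB: 10·log₁₀ Σ = 98.2 dB.

98.2 dB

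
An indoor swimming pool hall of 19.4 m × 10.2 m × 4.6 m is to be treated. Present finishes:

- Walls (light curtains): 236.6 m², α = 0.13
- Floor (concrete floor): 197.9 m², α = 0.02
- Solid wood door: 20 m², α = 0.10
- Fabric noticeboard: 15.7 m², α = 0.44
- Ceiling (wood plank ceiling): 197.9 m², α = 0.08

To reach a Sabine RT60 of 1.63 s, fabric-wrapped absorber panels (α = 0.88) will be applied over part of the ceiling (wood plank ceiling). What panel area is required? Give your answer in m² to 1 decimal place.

Equivalent absorption area: A₁ = 236.6*0.13 + 197.9*0.02 + 20*0.10 + 15.7*0.44 + 197.9*0.08 = 59.456 m².
V = 910.248 m³. Target absorption A₂ = 0.161 × 910.248 / 1.63 = 89.908 sabins.
ΔA needed = 89.908 − 59.456 = 30.452 sabins.
Net gain per m²: Δα = 0.88 − 0.08 = 0.80.
Area = ΔA/Δα = 30.452/0.80 = 38.1 m².

38.1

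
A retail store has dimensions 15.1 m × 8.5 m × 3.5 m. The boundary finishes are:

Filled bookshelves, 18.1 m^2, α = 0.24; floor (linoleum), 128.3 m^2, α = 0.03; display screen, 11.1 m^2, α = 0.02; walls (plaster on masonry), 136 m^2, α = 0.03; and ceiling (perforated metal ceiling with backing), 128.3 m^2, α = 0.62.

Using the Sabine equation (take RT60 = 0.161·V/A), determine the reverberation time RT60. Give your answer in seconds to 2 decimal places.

Equivalent absorption area: A = 18.1×0.24 + 128.3×0.03 + 11.1×0.02 + 136×0.03 + 128.3×0.62 = 92.041 m^2.
Volume V = 15.1 × 8.5 × 3.5 = 449.225 m³.
T = 0.161 V/A = 0.161·449.225/92.041 = 0.79 s.

0.79 s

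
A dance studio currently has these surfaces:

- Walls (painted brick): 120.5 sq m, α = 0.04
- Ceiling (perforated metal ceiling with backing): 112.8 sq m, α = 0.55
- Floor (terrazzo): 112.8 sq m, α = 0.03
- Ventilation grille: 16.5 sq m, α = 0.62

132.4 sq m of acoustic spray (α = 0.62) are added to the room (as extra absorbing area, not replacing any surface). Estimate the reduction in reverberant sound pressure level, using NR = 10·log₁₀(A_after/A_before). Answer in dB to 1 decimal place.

Total absorption A_before = 120.5×0.04 + 112.8×0.55 + 112.8×0.03 + 16.5×0.62
  = 4.820 + 62.040 + 3.384 + 10.230 = 80.474 sq m sabins.
Added absorption = 132.4 × 0.62 = 82.088 sabins.
New total A_after = 162.562 sabins.
Reduction = 10 log₁₀(A_after/A_before) = 10 log₁₀(2.0201) = 3.1 dB.

3.1 dB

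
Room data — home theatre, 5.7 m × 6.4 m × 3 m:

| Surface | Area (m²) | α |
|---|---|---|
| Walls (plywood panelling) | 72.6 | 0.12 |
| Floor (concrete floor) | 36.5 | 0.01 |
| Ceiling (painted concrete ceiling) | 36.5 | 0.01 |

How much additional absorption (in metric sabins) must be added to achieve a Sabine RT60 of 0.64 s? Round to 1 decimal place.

Equivalent absorption area: A₁ = 72.6*0.12 + 36.5*0.01 + 36.5*0.01 = 9.442 m².
V = 109.44 m³. Required absorption A₂ = 0.161 × 109.44 / 0.64 = 27.531 sabins.
Additional absorption ΔA = 27.531 − 9.442 = 18.1 sabins.

18.1 sabins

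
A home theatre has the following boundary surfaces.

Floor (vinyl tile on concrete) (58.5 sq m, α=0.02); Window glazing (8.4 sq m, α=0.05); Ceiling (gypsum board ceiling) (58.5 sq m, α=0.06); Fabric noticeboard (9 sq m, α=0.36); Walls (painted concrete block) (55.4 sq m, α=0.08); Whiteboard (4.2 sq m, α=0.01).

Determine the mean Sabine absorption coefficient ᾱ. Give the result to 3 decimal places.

0.066

Total surface area S = 194.0 sq m.
Σ(Sᵢαᵢ) = 58.5*0.02 + 8.4*0.05 + 58.5*0.06 + 9*0.36 + 55.4*0.08 + 4.2*0.01 = 12.814.
ᾱ = A/S = 0.066.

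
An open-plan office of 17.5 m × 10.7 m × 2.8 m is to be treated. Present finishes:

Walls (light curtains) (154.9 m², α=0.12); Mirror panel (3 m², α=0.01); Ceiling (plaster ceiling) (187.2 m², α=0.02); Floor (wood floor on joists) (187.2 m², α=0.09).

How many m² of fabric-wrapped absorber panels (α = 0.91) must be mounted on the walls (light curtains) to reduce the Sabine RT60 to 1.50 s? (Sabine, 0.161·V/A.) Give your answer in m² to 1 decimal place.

21.6

Equivalent absorption area: A₁ = 154.9×0.12 + 3×0.01 + 187.2×0.02 + 187.2×0.09 = 39.210 m².
V = 524.3 m³. Target absorption A₂ = 0.161 × 524.3 / 1.50 = 56.275 sabins.
Absorption to add: 56.275 − 39.210 = 17.065 sabins.
Net gain per m²: Δα = 0.91 − 0.12 = 0.79.
Area = ΔA/Δα = 17.065/0.79 = 21.6 m².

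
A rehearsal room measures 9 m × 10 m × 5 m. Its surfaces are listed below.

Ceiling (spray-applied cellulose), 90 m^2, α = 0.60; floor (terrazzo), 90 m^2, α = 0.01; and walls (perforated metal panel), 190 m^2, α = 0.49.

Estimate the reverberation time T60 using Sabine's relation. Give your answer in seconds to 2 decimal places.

Equivalent absorption area: A = 90*0.60 + 90*0.01 + 190*0.49 = 148.000 m^2.
V = 9·10·5 = 450 m³.
T = 0.161 V/A = 0.161·450/148.000 = 0.49 s.

0.49 s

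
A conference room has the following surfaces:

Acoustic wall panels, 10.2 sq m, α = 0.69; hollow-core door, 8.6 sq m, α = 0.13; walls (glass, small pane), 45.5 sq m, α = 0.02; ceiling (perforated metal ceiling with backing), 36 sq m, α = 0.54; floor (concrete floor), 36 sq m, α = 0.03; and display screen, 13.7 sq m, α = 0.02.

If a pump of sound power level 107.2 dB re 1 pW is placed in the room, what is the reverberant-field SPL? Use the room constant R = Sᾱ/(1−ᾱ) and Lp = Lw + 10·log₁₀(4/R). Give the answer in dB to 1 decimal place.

Σ(Sᵢαᵢ) = 10.2·0.69 + 8.6·0.13 + 45.5·0.02 + 36·0.54 + 36·0.03 + 13.7·0.02 = 29.860; total area S = 150.0 sq m.
ᾱ = 0.1991, so room constant R = A/(1−ᾱ) = 37.283 sq m.
Lp = Lw + 10 log₁₀(4/R) = 107.2 -9.69 = 97.5 dB.

97.5 dB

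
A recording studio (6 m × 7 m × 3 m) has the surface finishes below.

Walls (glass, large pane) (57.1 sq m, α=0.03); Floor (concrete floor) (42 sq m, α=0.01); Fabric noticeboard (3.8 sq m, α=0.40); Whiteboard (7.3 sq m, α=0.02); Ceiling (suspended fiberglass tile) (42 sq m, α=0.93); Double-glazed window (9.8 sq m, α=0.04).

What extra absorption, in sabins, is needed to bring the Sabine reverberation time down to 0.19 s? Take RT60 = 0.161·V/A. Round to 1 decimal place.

Total absorption A₁ = 57.1·0.03 + 42·0.01 + 3.8·0.40 + 7.3·0.02 + 42·0.93 + 9.8·0.04
  = 1.713 + 0.420 + 1.520 + 0.146 + 39.060 + 0.392 = 43.251 sq m sabins.
For T = 0.19 s, need A₂ = 0.161·V/T = 0.161·126/0.19 = 106.768 sabins.
ΔA = A₂ − A₁ = 106.768 − 43.251 = 63.5 sabins.

63.5 sabins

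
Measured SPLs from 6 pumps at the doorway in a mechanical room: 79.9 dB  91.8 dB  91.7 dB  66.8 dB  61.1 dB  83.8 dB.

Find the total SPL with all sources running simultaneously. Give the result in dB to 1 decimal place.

95.2 dB

Converting to relative power and adding: 10^(79.9/10) + 10^(91.8/10) + 10^(91.7/10) + 10^(66.8/10) + 10^(61.1/10) + 10^(83.8/10) = 3.336e+09.
Back to dB: 10·log₁₀ Σ = 95.2 dB.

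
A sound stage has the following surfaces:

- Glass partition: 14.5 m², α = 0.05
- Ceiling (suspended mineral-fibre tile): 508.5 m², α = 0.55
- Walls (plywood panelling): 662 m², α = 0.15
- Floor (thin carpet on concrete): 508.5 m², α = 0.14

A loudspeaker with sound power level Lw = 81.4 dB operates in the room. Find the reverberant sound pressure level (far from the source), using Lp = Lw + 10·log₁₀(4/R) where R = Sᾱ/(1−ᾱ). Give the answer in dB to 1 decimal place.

59.5 dB

A = 450.890 sabins; S = 1693.5 m².
ᾱ = 450.890/1693.5 = 0.2662; R = Sᾱ/(1−ᾱ) = 450.890/(1−0.2662) = 614.459 m².
Lp = 81.4 + 10·log₁₀(4/614.459) = 81.4 + (-21.86) = 59.5 dB.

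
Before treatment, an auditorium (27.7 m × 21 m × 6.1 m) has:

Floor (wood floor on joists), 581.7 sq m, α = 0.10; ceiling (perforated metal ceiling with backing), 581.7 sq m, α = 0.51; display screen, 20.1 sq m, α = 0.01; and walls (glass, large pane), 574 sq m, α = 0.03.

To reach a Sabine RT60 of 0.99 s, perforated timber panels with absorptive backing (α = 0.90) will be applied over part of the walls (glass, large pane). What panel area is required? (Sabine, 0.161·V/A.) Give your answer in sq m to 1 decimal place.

235.4

Total absorption A₁ = 581.7·0.10 + 581.7·0.51 + 20.1·0.01 + 574·0.03
  = 58.170 + 296.667 + 0.201 + 17.220 = 372.258 sq m sabins.
Required A₂ = 0.161·3548.37/0.99 = 577.058 sabins.
ΔA needed = 577.058 − 372.258 = 204.800 sabins.
Net gain per sq m: Δα = 0.90 − 0.03 = 0.87.
Area = ΔA/Δα = 204.800/0.87 = 235.4 sq m.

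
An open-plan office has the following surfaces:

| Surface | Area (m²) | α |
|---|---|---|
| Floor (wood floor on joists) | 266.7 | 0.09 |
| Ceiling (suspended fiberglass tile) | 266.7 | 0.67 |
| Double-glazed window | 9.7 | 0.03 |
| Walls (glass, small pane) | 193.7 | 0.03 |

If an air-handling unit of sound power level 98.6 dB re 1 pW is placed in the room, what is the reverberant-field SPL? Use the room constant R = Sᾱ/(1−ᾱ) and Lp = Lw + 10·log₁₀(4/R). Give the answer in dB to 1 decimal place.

80.0 dB

A = 208.794 sabins; S = 736.8 m².
ᾱ = 208.794/736.8 = 0.2834; R = Sᾱ/(1−ᾱ) = 208.794/(1−0.2834) = 291.368 m².
Lp = 98.6 + 10·log₁₀(4/291.368) = 98.6 + (-18.62) = 80.0 dB.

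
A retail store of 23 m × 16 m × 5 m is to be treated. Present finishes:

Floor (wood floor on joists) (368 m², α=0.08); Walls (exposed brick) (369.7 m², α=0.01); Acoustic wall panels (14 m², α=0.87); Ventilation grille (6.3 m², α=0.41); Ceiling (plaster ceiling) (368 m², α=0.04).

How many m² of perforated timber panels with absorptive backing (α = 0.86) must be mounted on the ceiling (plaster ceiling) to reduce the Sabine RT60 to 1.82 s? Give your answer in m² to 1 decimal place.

122.1

Summing Sᵢαᵢ: 29.440 + 3.697 + 12.180 + 2.583 + 14.720 → A₁ = 62.620 sabins.
Required A₂ = 0.161·1840/1.82 = 162.769 sabins.
ΔA needed = 162.769 − 62.620 = 100.149 sabins.
Net gain per m²: Δα = 0.86 − 0.04 = 0.82.
Area = ΔA/Δα = 100.149/0.82 = 122.1 m².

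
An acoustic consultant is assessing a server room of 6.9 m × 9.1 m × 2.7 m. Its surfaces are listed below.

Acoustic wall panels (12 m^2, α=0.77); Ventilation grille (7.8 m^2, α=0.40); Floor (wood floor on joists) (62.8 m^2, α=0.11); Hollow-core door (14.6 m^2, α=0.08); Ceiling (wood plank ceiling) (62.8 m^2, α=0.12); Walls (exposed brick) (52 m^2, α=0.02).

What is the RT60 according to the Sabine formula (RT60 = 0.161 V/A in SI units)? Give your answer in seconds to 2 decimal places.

Equivalent absorption area: A = 12·0.77 + 7.8·0.40 + 62.8·0.11 + 14.6·0.08 + 62.8·0.12 + 52·0.02 = 29.012 m^2.
Room volume: 169.533 m³.
Sabine: RT60 = 0.161 × 169.533 / 29.012 = 0.94 s.

0.94 s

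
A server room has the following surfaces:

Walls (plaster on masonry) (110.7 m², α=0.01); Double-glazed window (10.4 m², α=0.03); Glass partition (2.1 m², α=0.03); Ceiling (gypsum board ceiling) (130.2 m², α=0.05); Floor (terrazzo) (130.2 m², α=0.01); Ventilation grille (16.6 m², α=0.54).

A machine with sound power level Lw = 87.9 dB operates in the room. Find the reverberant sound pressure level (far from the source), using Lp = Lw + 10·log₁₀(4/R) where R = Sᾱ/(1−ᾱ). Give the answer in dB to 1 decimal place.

A = 18.258 sabins; S = 400.2 m².
ᾱ = 0.0456, so room constant R = A/(1−ᾱ) = 19.130 m².
Lp = Lw + 10 log₁₀(4/R) = 87.9 -6.80 = 81.1 dB.

81.1 dB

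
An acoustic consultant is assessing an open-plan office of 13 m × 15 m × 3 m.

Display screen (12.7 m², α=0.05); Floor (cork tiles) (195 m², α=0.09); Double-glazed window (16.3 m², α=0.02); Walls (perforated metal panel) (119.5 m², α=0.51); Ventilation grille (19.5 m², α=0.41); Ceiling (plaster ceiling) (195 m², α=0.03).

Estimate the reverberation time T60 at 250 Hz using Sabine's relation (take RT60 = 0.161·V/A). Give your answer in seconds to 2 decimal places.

Total absorption A = 12.7·0.05 + 195·0.09 + 16.3·0.02 + 119.5·0.51 + 19.5·0.41 + 195·0.03
  = 0.635 + 17.550 + 0.326 + 60.945 + 7.995 + 5.850 = 93.301 m² sabins.
Room volume: 585 m³.
RT60 = 0.161 · V / A = 0.161 × 585 / 93.301 = 1.01 s.

1.01 s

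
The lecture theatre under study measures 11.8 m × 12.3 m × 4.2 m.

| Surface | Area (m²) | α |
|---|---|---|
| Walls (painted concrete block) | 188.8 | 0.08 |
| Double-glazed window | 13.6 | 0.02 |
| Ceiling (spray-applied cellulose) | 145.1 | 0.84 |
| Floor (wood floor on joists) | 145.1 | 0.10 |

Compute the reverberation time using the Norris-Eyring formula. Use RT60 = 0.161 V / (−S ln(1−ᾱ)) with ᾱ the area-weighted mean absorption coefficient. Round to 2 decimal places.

0.54 s

Total surface area S = 188.8 + 13.6 + 145.1 + 145.1 = 492.6 m².
Absorption A = 188.8·0.08 + 13.6·0.02 + 145.1·0.84 + 145.1·0.10 = 151.770 sabins.
ᾱ = 151.770 / 492.6 = 0.3081.
Eyring denominator: −S ln(1−ᾱ) = 181.431.
V = 11.8 × 12.3 × 4.2 = 609.588 m³.
T = 0.161·V/[−S·ln(1−ᾱ)] = 0.161·609.588/181.431 = 0.54 s.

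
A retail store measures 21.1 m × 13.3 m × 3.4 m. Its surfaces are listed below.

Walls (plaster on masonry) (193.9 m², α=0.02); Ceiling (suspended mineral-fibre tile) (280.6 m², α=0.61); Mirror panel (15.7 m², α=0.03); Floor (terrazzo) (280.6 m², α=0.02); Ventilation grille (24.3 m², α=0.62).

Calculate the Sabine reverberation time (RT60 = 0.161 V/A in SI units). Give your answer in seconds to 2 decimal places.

Total absorption A = 193.9*0.02 + 280.6*0.61 + 15.7*0.03 + 280.6*0.02 + 24.3*0.62
  = 3.878 + 171.166 + 0.471 + 5.612 + 15.066 = 196.193 m² sabins.
V = 21.1·13.3·3.4 = 954.142 m³.
RT60 = 0.161 · V / A = 0.161 × 954.142 / 196.193 = 0.78 s.

0.78 sec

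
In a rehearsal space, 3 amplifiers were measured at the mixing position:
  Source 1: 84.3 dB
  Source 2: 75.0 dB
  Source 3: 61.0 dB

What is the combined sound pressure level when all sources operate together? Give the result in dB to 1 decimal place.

Sum in the linear (power) domain: Σ 10^(Lᵢ/10) = 10^(84.3/10) + 10^(75.0/10) + 10^(61.0/10) = 3.02e+08.
L_total = 10·log₁₀(3.02e+08) = 84.8 dB.

84.8 dB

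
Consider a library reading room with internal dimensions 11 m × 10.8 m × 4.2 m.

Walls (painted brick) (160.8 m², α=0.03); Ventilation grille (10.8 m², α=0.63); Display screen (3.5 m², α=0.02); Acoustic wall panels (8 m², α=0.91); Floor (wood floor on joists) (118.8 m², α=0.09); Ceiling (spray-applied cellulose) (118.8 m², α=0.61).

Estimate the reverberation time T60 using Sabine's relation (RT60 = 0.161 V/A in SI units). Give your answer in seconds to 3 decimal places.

0.787 sec

A = Σ Sᵢαᵢ = 160.8*0.03 + 10.8*0.63 + 3.5*0.02 + 8*0.91 + 118.8*0.09 + 118.8*0.61 = 102.138 sabins.
Room volume: 498.96 m³.
T = 0.161 V/A = 0.161·498.96/102.138 = 0.787 s.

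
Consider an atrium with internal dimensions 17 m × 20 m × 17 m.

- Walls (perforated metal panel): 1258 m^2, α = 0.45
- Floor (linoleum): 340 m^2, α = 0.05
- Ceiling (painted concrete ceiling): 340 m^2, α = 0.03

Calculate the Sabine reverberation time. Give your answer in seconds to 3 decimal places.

Summing Sᵢαᵢ: 566.100 + 17.000 + 10.200 → A = 593.300 sabins.
Volume V = 17 × 20 × 17 = 5780 m³.
RT60 = 0.161 · V / A = 0.161 × 5780 / 593.300 = 1.568 s.

1.568 seconds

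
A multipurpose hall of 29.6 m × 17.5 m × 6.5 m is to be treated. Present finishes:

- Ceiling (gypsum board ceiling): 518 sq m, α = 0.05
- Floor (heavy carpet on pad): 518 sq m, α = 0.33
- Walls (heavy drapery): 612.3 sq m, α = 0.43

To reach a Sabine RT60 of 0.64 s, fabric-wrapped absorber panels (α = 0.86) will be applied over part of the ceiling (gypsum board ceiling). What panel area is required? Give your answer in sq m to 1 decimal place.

Summing Sᵢαᵢ: 25.900 + 170.940 + 263.289 → A₁ = 460.129 sabins.
Required A₂ = 0.161·3367/0.64 = 847.011 sabins.
Absorption to add: 847.011 − 460.129 = 386.882 sabins.
Net gain per sq m: Δα = 0.86 − 0.05 = 0.81.
Area = ΔA/Δα = 386.882/0.81 = 477.6 sq m.

477.6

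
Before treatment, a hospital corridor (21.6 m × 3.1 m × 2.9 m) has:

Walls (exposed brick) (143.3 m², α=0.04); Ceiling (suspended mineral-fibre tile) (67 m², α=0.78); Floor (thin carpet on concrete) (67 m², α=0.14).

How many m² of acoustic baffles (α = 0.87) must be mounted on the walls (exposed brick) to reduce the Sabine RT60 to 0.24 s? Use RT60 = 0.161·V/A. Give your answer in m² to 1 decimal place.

75.8

Equivalent absorption area: A₁ = 143.3×0.04 + 67×0.78 + 67×0.14 = 67.372 m².
Required A₂ = 0.161·194.184/0.24 = 130.265 sabins.
ΔA needed = 130.265 − 67.372 = 62.893 sabins.
Net gain per m²: Δα = 0.87 − 0.04 = 0.83.
Panel area = 62.893 / 0.83 = 75.8 m².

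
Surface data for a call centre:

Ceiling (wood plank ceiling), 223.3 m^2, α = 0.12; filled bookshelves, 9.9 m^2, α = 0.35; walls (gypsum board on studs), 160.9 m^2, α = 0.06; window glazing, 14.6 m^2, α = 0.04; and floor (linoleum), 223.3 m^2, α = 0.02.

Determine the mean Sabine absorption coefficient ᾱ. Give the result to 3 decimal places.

Total surface area S = 632.0 m^2.
Weighted sum Σ Sα = 44.965.
ᾱ = 44.965 / 632.0 = 0.071.

0.071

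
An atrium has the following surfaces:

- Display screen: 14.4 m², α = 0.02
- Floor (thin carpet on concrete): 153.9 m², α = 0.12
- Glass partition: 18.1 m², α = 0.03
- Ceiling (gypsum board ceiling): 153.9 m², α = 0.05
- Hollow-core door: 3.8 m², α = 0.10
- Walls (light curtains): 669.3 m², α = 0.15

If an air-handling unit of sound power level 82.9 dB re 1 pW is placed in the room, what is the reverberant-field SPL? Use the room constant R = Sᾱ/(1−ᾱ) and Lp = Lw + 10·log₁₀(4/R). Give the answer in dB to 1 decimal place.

67.3 dB

A = 127.769 sabins; S = 1013.4 m².
ᾱ = 0.1261, so room constant R = A/(1−ᾱ) = 146.206 m².
Lp = Lw + 10 log₁₀(4/R) = 82.9 -15.63 = 67.3 dB.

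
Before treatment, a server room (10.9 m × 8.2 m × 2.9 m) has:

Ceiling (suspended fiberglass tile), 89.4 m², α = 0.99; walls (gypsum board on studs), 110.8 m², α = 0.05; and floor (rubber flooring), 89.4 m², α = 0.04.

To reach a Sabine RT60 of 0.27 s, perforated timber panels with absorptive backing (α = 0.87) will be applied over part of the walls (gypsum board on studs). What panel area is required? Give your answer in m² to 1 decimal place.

69.4

Summing Sᵢαᵢ: 88.506 + 5.540 + 3.576 → A₁ = 97.622 sabins.
V = 259.202 m³. Target absorption A₂ = 0.161 × 259.202 / 0.27 = 154.561 sabins.
ΔA needed = 154.561 − 97.622 = 56.939 sabins.
Each m² of panel replacing the walls (gypsum board on studs) adds (0.87 − 0.05) = 0.82 sabins.
Panel area = 56.939 / 0.82 = 69.4 m².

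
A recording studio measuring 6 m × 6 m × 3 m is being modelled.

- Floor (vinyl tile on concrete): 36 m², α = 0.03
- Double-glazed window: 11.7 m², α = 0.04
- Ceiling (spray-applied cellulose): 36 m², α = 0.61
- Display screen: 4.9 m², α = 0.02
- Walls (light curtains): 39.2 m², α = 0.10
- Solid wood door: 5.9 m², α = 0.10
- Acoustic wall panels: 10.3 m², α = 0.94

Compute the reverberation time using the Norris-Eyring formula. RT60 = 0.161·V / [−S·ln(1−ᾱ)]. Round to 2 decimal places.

0.40 s

Total surface area S = 36 + 11.7 + 36 + 4.9 + 39.2 + 5.9 + 10.3 = 144.0 m².
Σ(Sᵢαᵢ) = 36×0.03 + 11.7×0.04 + 36×0.61 + 4.9×0.02 + 39.2×0.10 + 5.9×0.10 + 10.3×0.94 = 37.798.
ᾱ = 37.798 / 144.0 = 0.2625.
Eyring denominator: −S ln(1−ᾱ) = 43.846.
V = 6 × 6 × 3 = 108 m³.
T = 0.161·V/[−S·ln(1−ᾱ)] = 0.161·108/43.846 = 0.40 s.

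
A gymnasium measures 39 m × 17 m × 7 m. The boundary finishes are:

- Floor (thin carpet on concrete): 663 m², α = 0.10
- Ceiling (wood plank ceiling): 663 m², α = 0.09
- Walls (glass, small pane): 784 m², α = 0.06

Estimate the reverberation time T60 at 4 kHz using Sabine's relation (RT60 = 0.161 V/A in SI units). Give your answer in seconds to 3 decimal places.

A = Σ Sᵢαᵢ = 663*0.10 + 663*0.09 + 784*0.06 = 173.010 sabins.
V = 39·17·7 = 4641 m³.
RT60 = 0.161 · V / A = 0.161 × 4641 / 173.010 = 4.319 s.

4.319 s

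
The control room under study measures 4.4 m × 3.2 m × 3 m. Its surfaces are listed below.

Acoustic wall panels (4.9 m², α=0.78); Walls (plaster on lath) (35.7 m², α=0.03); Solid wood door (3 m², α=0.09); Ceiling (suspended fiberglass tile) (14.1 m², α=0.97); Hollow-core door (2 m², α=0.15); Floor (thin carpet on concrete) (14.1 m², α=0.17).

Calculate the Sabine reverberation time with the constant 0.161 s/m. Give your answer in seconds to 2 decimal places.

0.32 s

Summing Sᵢαᵢ: 3.822 + 1.071 + 0.270 + 13.677 + 0.300 + 2.397 → A = 21.537 sabins.
Room volume: 42.24 m³.
RT60 = 0.161 · V / A = 0.161 × 42.24 / 21.537 = 0.32 s.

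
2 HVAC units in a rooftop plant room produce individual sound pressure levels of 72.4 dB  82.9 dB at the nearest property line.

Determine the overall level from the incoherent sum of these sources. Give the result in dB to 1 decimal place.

83.3 dB

Converting to relative power and adding: 10^(72.4/10) + 10^(82.9/10) = 2.124e+08.
Combined level = 10 log₁₀(2.124e+08) = 83.3 dB.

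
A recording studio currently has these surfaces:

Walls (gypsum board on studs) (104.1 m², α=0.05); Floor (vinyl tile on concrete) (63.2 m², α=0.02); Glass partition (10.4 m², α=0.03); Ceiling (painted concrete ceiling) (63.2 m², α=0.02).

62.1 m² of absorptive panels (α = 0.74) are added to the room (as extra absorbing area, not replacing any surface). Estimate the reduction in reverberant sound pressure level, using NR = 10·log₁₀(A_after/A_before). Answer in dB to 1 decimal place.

8.3 dB

Summing Sᵢαᵢ: 5.205 + 1.264 + 0.312 + 1.264 → A_before = 8.045 sabins.
Treatment contributes 62.1·0.74 = 45.954 sabins.
New total A_after = 53.999 sabins.
NR = 10·log₁₀(53.999/8.045) = 8.3 dB.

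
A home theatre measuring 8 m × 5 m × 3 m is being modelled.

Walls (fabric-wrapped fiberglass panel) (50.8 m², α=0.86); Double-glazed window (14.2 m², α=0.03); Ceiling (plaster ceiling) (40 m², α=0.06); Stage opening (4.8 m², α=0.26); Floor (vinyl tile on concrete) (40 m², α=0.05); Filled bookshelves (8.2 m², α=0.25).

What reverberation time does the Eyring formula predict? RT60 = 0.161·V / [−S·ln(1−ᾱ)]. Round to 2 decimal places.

0.31 seconds

Total surface area S = 50.8 + 14.2 + 40 + 4.8 + 40 + 8.2 = 158.0 m².
Σ(Sᵢαᵢ) = 50.8×0.86 + 14.2×0.03 + 40×0.06 + 4.8×0.26 + 40×0.05 + 8.2×0.25 = 51.812.
ᾱ = 51.812 / 158.0 = 0.3279.
−S·ln(1−ᾱ) = −158.0 × ln(1 − 0.3279) = 62.781.
V = 8 × 5 × 3 = 120 m³.
T = 0.161·V/[−S·ln(1−ᾱ)] = 0.161·120/62.781 = 0.31 s.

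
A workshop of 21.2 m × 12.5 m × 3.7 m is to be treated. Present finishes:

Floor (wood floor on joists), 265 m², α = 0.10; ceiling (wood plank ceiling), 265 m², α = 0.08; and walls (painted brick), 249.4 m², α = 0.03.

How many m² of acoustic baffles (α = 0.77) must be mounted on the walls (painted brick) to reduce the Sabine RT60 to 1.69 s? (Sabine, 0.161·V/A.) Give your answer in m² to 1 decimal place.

Total absorption A₁ = 265·0.10 + 265·0.08 + 249.4·0.03
  = 26.500 + 21.200 + 7.482 = 55.182 m² sabins.
Required A₂ = 0.161·980.5/1.69 = 93.409 sabins.
Absorption to add: 93.409 − 55.182 = 38.227 sabins.
Each m² of panel replacing the walls (painted brick) adds (0.77 − 0.03) = 0.74 sabins.
Panel area = 38.227 / 0.74 = 51.7 m².

51.7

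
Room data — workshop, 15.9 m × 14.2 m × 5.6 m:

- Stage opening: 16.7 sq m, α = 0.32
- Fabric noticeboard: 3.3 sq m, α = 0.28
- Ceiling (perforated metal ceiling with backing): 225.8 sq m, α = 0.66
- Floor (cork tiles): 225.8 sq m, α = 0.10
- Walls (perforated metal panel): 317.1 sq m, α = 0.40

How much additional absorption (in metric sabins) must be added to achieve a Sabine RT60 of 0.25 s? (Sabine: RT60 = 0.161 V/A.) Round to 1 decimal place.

509.5 sabins

Equivalent absorption area: A₁ = 16.7·0.32 + 3.3·0.28 + 225.8·0.66 + 225.8·0.10 + 317.1·0.40 = 304.716 sq m.
V = 1264.368 m³. Required absorption A₂ = 0.161 × 1264.368 / 0.25 = 814.253 sabins.
ΔA = A₂ − A₁ = 814.253 − 304.716 = 509.5 sabins.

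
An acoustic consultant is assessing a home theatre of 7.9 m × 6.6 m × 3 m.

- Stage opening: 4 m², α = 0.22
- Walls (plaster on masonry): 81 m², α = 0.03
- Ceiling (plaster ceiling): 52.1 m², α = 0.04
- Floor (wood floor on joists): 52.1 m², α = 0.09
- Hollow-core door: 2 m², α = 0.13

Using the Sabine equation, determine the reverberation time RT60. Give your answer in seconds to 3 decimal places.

2.435 seconds

Summing Sᵢαᵢ: 0.880 + 2.430 + 2.084 + 4.689 + 0.260 → A = 10.343 sabins.
Room volume: 156.42 m³.
T = 0.161 V/A = 0.161·156.42/10.343 = 2.435 s.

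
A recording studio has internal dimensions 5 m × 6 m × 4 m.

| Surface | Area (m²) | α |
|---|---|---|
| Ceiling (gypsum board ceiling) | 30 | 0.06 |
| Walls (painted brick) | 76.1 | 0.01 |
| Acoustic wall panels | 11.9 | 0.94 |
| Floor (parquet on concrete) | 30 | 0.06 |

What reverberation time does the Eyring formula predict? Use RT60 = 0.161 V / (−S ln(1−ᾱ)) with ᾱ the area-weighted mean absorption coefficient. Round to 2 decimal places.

S = Σ Sᵢ = 148.0 m².
Absorption A = 30·0.06 + 76.1·0.01 + 11.9·0.94 + 30·0.06 = 15.547 sabins.
Mean coefficient ᾱ = A/S = 0.1050.
−S·ln(1−ᾱ) = −148.0 × ln(1 − 0.1050) = 16.418.
V = 5 × 6 × 4 = 120 m³.
T = 0.161·V/[−S·ln(1−ᾱ)] = 0.161·120/16.418 = 1.18 s.

1.18 s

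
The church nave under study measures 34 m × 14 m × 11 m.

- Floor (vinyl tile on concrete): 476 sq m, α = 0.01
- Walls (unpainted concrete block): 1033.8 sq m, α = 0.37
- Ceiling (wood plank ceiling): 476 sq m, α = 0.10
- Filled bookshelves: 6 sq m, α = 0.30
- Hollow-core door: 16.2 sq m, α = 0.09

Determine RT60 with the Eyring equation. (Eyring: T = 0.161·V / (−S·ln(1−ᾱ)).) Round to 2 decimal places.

Total surface area S = 476 + 1033.8 + 476 + 6 + 16.2 = 2008.0 sq m.
Σ(Sᵢαᵢ) = 476×0.01 + 1033.8×0.37 + 476×0.10 + 6×0.30 + 16.2×0.09 = 438.124.
ᾱ = 438.124 / 2008.0 = 0.2182.
Eyring denominator: −S ln(1−ᾱ) = 494.282.
V = 34 × 14 × 11 = 5236 m³.
T = 0.161·V/[−S·ln(1−ᾱ)] = 0.161·5236/494.282 = 1.71 s.

1.71 sec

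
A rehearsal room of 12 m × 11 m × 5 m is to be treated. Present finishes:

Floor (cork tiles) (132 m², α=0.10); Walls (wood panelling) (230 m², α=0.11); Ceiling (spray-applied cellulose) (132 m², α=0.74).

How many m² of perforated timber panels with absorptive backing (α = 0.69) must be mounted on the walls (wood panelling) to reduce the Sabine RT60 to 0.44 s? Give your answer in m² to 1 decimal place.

Summing Sᵢαᵢ: 13.200 + 25.300 + 97.680 → A₁ = 136.180 sabins.
V = 660 m³. Target absorption A₂ = 0.161 × 660 / 0.44 = 241.500 sabins.
ΔA needed = 241.500 − 136.180 = 105.320 sabins.
Each m² of panel replacing the walls (wood panelling) adds (0.69 − 0.11) = 0.58 sabins.
Area = ΔA/Δα = 105.320/0.58 = 181.6 m².

181.6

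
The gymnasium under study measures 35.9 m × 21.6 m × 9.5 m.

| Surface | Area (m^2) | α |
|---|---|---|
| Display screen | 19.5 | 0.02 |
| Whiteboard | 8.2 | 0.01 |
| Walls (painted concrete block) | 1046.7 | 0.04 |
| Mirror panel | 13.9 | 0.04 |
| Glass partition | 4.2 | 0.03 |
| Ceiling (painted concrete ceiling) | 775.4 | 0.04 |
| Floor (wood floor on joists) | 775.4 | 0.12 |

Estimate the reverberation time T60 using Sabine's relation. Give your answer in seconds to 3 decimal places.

Summing Sᵢαᵢ: 0.390 + 0.082 + 41.868 + 0.556 + 0.126 + 31.016 + 93.048 → A = 167.086 sabins.
Room volume: 7366.68 m³.
RT60 = 0.161 · V / A = 0.161 × 7366.68 / 167.086 = 7.098 s.

7.098 s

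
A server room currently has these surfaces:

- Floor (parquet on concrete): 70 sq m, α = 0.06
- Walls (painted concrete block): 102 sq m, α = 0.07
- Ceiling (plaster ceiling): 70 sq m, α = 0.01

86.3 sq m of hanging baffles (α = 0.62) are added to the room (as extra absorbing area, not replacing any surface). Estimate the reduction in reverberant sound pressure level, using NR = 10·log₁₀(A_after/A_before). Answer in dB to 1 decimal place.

7.4 dB

Total absorption A_before = 70·0.06 + 102·0.07 + 70·0.01
  = 4.200 + 7.140 + 0.700 = 12.040 sq m sabins.
Added absorption = 86.3 × 0.62 = 53.506 sabins.
New total A_after = 65.546 sabins.
NR = 10·log₁₀(65.546/12.040) = 7.4 dB.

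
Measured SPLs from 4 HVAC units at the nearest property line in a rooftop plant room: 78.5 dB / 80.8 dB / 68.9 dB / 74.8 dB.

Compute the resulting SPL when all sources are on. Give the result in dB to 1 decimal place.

83.6 dB

Converting to relative power and adding: 10^(78.5/10) + 10^(80.8/10) + 10^(68.9/10) + 10^(74.8/10) = 2.29e+08.
Back to dB: 10·log₁₀ Σ = 83.6 dB.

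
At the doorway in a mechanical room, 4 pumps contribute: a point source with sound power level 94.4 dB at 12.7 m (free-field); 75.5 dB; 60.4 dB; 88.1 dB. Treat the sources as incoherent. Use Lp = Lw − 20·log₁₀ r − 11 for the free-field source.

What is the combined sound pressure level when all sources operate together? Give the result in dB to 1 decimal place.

Source at 12.7 m: Lp = 94.4 − 20·log₁₀(12.7) − 11 = 61.3 dB.
Converting to relative power and adding: 10^(61.3/10) + 10^(75.5/10) + 10^(60.4/10) + 10^(88.1/10) = 6.836e+08.
L_total = 10·log₁₀(6.836e+08) = 88.3 dB.

88.3 dB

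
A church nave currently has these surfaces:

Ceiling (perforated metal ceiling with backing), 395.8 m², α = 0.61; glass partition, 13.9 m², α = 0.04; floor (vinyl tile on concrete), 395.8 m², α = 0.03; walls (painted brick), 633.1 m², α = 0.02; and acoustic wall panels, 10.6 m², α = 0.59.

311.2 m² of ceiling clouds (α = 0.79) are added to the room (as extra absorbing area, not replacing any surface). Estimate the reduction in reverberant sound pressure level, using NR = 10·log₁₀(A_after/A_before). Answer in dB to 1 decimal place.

Equivalent absorption area: A_before = 395.8*0.61 + 13.9*0.04 + 395.8*0.03 + 633.1*0.02 + 10.6*0.59 = 272.784 m².
Treatment contributes 311.2·0.79 = 245.848 sabins.
A_after = 272.784 + 245.848 = 518.632 sabins.
Reduction = 10 log₁₀(A_after/A_before) = 10 log₁₀(1.9013) = 2.8 dB.

2.8 dB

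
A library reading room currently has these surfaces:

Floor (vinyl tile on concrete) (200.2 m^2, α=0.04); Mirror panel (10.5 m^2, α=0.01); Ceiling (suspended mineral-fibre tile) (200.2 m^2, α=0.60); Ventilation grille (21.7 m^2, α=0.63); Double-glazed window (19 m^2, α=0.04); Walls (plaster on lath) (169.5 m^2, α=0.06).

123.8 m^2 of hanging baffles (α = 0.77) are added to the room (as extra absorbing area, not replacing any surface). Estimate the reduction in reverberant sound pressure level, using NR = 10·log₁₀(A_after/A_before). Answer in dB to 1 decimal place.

2.1 dB

Summing Sᵢαᵢ: 8.008 + 0.105 + 120.120 + 13.671 + 0.760 + 10.170 → A_before = 152.834 sabins.
Added absorption = 123.8 × 0.77 = 95.326 sabins.
A_after = 152.834 + 95.326 = 248.160 sabins.
NR = 10·log₁₀(248.160/152.834) = 2.1 dB.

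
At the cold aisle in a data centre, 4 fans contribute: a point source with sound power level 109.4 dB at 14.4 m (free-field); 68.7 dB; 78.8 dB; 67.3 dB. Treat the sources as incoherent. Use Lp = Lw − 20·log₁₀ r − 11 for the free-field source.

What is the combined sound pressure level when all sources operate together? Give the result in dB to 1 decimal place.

80.9 dB

Source at 14.4 m: Lp = 109.4 − 20·log₁₀(14.4) − 11 = 75.2 dB.
Sum in the linear (power) domain: Σ 10^(Lᵢ/10) = 10^(75.2/10) + 10^(68.7/10) + 10^(78.8/10) + 10^(67.3/10) = 1.218e+08.
L_total = 10·log₁₀(1.218e+08) = 80.9 dB.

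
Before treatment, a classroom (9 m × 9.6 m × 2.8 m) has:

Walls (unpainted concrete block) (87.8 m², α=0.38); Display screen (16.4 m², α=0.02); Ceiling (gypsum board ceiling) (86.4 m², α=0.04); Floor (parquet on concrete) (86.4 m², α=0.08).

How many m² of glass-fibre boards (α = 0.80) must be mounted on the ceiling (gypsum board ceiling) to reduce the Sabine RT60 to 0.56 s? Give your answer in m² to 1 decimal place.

33.5

A₁ = Σ Sᵢαᵢ = 87.8×0.38 + 16.4×0.02 + 86.4×0.04 + 86.4×0.08 = 44.060 sabins.
Required A₂ = 0.161·241.92/0.56 = 69.552 sabins.
ΔA needed = 69.552 − 44.060 = 25.492 sabins.
Each m² of panel replacing the ceiling (gypsum board ceiling) adds (0.80 − 0.04) = 0.76 sabins.
Area = ΔA/Δα = 25.492/0.76 = 33.5 m².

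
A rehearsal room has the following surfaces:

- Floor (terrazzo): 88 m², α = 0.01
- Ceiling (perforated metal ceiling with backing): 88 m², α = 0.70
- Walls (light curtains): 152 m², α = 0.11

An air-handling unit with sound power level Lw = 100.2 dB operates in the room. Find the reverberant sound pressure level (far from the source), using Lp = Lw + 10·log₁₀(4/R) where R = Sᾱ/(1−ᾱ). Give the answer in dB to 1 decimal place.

86.0 dB

Σ(Sᵢαᵢ) = 88×0.01 + 88×0.70 + 152×0.11 = 79.200; total area S = 328.0 m².
ᾱ = 0.2415, so room constant R = A/(1−ᾱ) = 104.417 m².
Lp = 100.2 + 10·log₁₀(4/104.417) = 100.2 + (-14.17) = 86.0 dB.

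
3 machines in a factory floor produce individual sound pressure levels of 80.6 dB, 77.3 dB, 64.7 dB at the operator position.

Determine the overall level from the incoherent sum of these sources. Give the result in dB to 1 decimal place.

Sum in the linear (power) domain: Σ 10^(Lᵢ/10) = 10^(80.6/10) + 10^(77.3/10) + 10^(64.7/10) = 1.715e+08.
Back to dB: 10·log₁₀ Σ = 82.3 dB.

82.3 dB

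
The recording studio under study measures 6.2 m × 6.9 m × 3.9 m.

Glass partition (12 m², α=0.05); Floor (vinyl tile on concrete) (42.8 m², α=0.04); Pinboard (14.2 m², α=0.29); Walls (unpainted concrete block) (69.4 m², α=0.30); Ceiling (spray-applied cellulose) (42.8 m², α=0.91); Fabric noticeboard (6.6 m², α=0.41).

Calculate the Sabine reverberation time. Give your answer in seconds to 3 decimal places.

0.390 s

A = Σ Sᵢαᵢ = 12·0.05 + 42.8·0.04 + 14.2·0.29 + 69.4·0.30 + 42.8·0.91 + 6.6·0.41 = 68.904 sabins.
Volume V = 6.2 × 6.9 × 3.9 = 166.842 m³.
RT60 = 0.161 · V / A = 0.161 × 166.842 / 68.904 = 0.390 s.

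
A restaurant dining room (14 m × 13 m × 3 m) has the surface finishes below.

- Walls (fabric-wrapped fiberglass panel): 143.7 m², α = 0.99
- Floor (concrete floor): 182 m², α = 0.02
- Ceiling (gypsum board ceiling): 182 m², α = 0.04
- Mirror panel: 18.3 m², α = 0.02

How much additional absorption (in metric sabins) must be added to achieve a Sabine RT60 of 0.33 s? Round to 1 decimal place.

112.8 sabins

A₁ = Σ Sᵢαᵢ = 143.7·0.99 + 182·0.02 + 182·0.04 + 18.3·0.02 = 153.549 sabins.
For T = 0.33 s, need A₂ = 0.161·V/T = 0.161·546/0.33 = 266.382 sabins.
Additional absorption ΔA = 266.382 − 153.549 = 112.8 sabins.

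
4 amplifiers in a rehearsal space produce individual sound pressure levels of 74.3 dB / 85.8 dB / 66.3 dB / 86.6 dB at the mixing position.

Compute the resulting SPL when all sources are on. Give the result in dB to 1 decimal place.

89.4 dB

Sum in the linear (power) domain: Σ 10^(Lᵢ/10) = 10^(74.3/10) + 10^(85.8/10) + 10^(66.3/10) + 10^(86.6/10) = 8.685e+08.
Combined level = 10 log₁₀(8.685e+08) = 89.4 dB.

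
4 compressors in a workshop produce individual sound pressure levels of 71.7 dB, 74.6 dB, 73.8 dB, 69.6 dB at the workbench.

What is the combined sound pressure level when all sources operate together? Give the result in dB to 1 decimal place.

78.9 dB

Sum in the linear (power) domain: Σ 10^(Lᵢ/10) = 10^(71.7/10) + 10^(74.6/10) + 10^(73.8/10) + 10^(69.6/10) = 7.674e+07.
Back to dB: 10·log₁₀ Σ = 78.9 dB.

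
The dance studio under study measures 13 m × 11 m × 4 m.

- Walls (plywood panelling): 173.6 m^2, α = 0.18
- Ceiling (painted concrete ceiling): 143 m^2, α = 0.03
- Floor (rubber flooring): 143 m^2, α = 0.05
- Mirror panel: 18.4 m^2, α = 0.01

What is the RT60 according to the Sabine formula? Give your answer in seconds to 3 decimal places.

2.148 sec

A = Σ Sᵢαᵢ = 173.6×0.18 + 143×0.03 + 143×0.05 + 18.4×0.01 = 42.872 sabins.
Room volume: 572 m³.
T = 0.161 V/A = 0.161·572/42.872 = 2.148 s.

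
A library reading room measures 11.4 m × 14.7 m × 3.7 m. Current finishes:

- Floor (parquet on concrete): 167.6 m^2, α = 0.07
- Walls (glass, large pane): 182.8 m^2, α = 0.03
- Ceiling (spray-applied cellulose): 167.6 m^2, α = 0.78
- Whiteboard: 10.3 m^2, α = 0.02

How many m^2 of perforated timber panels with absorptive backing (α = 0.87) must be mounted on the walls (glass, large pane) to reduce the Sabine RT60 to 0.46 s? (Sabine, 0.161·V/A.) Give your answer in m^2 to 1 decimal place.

Summing Sᵢαᵢ: 11.732 + 5.484 + 130.728 + 0.206 → A₁ = 148.150 sabins.
Required A₂ = 0.161·620.046/0.46 = 217.016 sabins.
ΔA needed = 217.016 − 148.150 = 68.866 sabins.
Each m^2 of panel replacing the walls (glass, large pane) adds (0.87 − 0.03) = 0.84 sabins.
Area = ΔA/Δα = 68.866/0.84 = 82.0 m^2.

82.0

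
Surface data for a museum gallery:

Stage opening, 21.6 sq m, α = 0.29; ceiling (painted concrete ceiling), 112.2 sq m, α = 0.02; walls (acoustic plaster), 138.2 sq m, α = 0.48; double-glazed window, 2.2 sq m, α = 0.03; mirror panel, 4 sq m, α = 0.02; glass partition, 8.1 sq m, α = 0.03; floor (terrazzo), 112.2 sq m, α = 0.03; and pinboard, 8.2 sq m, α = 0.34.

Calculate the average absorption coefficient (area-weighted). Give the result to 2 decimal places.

S = Σ Sᵢ = 21.6 + 112.2 + 138.2 + 2.2 + 4 + 8.1 + 112.2 + 8.2 = 406.7 sq m.
Weighted sum Σ Sα = 81.387.
ᾱ = 81.387 / 406.7 = 0.20.

0.20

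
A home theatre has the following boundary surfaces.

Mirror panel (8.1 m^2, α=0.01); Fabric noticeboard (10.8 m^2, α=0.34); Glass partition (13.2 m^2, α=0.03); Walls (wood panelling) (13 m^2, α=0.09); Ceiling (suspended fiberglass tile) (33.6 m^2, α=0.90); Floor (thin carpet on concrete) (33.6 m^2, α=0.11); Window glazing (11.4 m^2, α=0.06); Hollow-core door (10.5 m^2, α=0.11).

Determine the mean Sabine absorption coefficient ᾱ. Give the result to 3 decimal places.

Total surface area S = 134.2 m^2.
Σ(Sᵢαᵢ) = 8.1×0.01 + 10.8×0.34 + 13.2×0.03 + 13×0.09 + 33.6×0.90 + 33.6×0.11 + 11.4×0.06 + 10.5×0.11 = 41.094.
ᾱ = A/S = 0.306.

0.306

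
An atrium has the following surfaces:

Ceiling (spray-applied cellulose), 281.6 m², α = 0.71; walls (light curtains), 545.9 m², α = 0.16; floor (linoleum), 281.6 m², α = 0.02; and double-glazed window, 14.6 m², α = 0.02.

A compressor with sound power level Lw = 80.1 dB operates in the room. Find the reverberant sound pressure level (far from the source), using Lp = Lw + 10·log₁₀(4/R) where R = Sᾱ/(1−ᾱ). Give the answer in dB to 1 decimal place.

60.1 dB

A = 293.204 sabins; S = 1123.7 m².
ᾱ = 293.204/1123.7 = 0.2609; R = Sᾱ/(1−ᾱ) = 293.204/(1−0.2609) = 396.704 m².
Lp = Lw + 10 log₁₀(4/R) = 80.1 -19.96 = 60.1 dB.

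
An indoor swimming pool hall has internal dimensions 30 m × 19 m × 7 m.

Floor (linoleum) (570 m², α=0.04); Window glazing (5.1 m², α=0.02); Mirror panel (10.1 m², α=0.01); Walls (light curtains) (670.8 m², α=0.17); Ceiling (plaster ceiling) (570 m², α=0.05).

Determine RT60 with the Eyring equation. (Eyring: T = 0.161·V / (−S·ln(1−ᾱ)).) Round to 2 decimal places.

3.70 s

Total surface area S = 570 + 5.1 + 10.1 + 670.8 + 570 = 1826.0 m².
Absorption A = 570·0.04 + 5.1·0.02 + 10.1·0.01 + 670.8·0.17 + 570·0.05 = 165.539 sabins.
Mean coefficient ᾱ = A/S = 0.0907.
−S·ln(1−ᾱ) = −1826.0 × ln(1 − 0.0907) = 173.616.
V = 30 × 19 × 7 = 3990 m³.
RT60 = 0.161 × 3990 / 173.616 = 3.70 s.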